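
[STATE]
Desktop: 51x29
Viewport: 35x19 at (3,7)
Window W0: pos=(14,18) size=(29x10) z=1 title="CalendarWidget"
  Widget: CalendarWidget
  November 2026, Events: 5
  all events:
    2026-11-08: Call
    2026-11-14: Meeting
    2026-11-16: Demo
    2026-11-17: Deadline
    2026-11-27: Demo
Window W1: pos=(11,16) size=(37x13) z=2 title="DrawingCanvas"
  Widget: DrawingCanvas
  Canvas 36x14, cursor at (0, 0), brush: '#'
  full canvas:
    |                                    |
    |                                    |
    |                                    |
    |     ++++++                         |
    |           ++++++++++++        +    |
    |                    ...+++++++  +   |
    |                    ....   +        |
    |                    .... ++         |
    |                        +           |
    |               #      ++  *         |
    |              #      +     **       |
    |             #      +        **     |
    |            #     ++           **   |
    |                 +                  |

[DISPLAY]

                                   
                                   
                                   
                                   
                                   
                                   
                                   
                                   
                                   
        ┏━━━━━━━━━━━━━━━━━━━━━━━━━━
        ┃ DrawingCanvas            
        ┠──────────────────────────
        ┃+                         
        ┃                          
        ┃                          
        ┃     ++++++               
        ┃           ++++++++++++   
        ┃                    ...+++
        ┃                    ....  


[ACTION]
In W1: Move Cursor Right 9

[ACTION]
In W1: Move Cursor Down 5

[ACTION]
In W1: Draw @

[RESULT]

                                   
                                   
                                   
                                   
                                   
                                   
                                   
                                   
                                   
        ┏━━━━━━━━━━━━━━━━━━━━━━━━━━
        ┃ DrawingCanvas            
        ┠──────────────────────────
        ┃                          
        ┃                          
        ┃                          
        ┃     ++++++               
        ┃           ++++++++++++   
        ┃         @          ...+++
        ┃                    ....  


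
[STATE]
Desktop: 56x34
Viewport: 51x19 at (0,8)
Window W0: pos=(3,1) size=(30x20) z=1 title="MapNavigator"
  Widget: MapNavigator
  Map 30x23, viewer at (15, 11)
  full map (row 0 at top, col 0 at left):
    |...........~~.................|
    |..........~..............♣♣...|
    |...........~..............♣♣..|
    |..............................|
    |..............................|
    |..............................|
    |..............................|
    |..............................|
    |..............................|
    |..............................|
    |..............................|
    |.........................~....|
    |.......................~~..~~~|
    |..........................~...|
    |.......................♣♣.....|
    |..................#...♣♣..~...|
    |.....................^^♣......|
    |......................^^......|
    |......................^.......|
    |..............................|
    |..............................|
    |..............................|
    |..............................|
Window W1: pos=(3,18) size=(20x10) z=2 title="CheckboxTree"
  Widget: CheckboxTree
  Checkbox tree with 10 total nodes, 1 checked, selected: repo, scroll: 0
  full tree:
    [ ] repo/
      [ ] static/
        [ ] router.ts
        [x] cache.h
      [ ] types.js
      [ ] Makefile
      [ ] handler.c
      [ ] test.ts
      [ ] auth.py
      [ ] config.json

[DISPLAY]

   ┃............................┃                  
   ┃............................┃                  
   ┃............................┃                  
   ┃............................┃                  
   ┃..............@.........~...┃                  
   ┃......................~~..~~┃                  
   ┃.........................~..┃                  
   ┃......................♣♣....┃                  
   ┃.................#...♣♣..~..┃                  
   ┃....................^^♣.....┃                  
   ┏━━━━━━━━━━━━━━━━━━┓..^^.....┃                  
   ┃ CheckboxTree     ┃..^......┃                  
   ┠──────────────────┨━━━━━━━━━┛                  
   ┃>[-] repo/        ┃                            
   ┃   [-] static/    ┃                            
   ┃     [ ] router.ts┃                            
   ┃     [x] cache.h  ┃                            
   ┃   [ ] types.js   ┃                            
   ┃   [ ] Makefile   ┃                            


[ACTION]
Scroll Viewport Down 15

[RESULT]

   ┃......................♣♣....┃                  
   ┃.................#...♣♣..~..┃                  
   ┃....................^^♣.....┃                  
   ┏━━━━━━━━━━━━━━━━━━┓..^^.....┃                  
   ┃ CheckboxTree     ┃..^......┃                  
   ┠──────────────────┨━━━━━━━━━┛                  
   ┃>[-] repo/        ┃                            
   ┃   [-] static/    ┃                            
   ┃     [ ] router.ts┃                            
   ┃     [x] cache.h  ┃                            
   ┃   [ ] types.js   ┃                            
   ┃   [ ] Makefile   ┃                            
   ┗━━━━━━━━━━━━━━━━━━┛                            
                                                   
                                                   
                                                   
                                                   
                                                   
                                                   


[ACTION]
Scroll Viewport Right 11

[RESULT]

.....................♣♣....┃                       
................#...♣♣..~..┃                       
...................^^♣.....┃                       
━━━━━━━━━━━━━━━━━┓..^^.....┃                       
CheckboxTree     ┃..^......┃                       
─────────────────┨━━━━━━━━━┛                       
[-] repo/        ┃                                 
  [-] static/    ┃                                 
    [ ] router.ts┃                                 
    [x] cache.h  ┃                                 
  [ ] types.js   ┃                                 
  [ ] Makefile   ┃                                 
━━━━━━━━━━━━━━━━━┛                                 
                                                   
                                                   
                                                   
                                                   
                                                   
                                                   


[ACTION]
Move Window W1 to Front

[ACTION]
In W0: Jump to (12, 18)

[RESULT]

 ..........................┃                       
 ..........................┃                       
                           ┃                       
━━━━━━━━━━━━━━━━━┓         ┃                       
CheckboxTree     ┃         ┃                       
─────────────────┨━━━━━━━━━┛                       
[-] repo/        ┃                                 
  [-] static/    ┃                                 
    [ ] router.ts┃                                 
    [x] cache.h  ┃                                 
  [ ] types.js   ┃                                 
  [ ] Makefile   ┃                                 
━━━━━━━━━━━━━━━━━┛                                 
                                                   
                                                   
                                                   
                                                   
                                                   
                                                   


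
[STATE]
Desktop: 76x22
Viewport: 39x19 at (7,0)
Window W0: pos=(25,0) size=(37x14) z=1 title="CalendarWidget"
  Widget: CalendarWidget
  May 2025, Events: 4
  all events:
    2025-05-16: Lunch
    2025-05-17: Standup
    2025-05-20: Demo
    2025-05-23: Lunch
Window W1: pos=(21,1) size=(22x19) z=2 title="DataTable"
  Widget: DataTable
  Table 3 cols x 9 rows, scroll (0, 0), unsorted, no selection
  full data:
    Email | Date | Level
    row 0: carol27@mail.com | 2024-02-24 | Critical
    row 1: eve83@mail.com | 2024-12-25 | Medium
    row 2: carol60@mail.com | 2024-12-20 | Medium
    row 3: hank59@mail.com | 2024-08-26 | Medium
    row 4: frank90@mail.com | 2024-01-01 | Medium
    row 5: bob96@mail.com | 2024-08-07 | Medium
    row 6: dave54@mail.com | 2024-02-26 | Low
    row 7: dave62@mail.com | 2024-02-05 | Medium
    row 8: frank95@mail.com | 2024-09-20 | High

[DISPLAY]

                  ┏━━━━━━━━━━━━━━━━━━━━
              ┏━━━━━━━━━━━━━━━━━━━━┓   
              ┃ DataTable          ┃───
              ┠────────────────────┨ 20
              ┃Email           │Dat┃ Su
              ┃────────────────┼───┃  4
              ┃carol27@mail.com│202┃ 11
              ┃eve83@mail.com  │202┃7* 
              ┃carol60@mail.com│202┃24 
              ┃hank59@mail.com │202┃   
              ┃frank90@mail.com│202┃   
              ┃bob96@mail.com  │202┃   
              ┃dave54@mail.com │202┃   
              ┃dave62@mail.com │202┃━━━
              ┃frank95@mail.com│202┃   
              ┃                    ┃   
              ┃                    ┃   
              ┃                    ┃   
              ┃                    ┃   


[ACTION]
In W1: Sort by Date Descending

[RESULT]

                  ┏━━━━━━━━━━━━━━━━━━━━
              ┏━━━━━━━━━━━━━━━━━━━━┓   
              ┃ DataTable          ┃───
              ┠────────────────────┨ 20
              ┃Email           │Dat┃ Su
              ┃────────────────┼───┃  4
              ┃eve83@mail.com  │202┃ 11
              ┃carol60@mail.com│202┃7* 
              ┃frank95@mail.com│202┃24 
              ┃hank59@mail.com │202┃   
              ┃bob96@mail.com  │202┃   
              ┃dave54@mail.com │202┃   
              ┃carol27@mail.com│202┃   
              ┃dave62@mail.com │202┃━━━
              ┃frank90@mail.com│202┃   
              ┃                    ┃   
              ┃                    ┃   
              ┃                    ┃   
              ┃                    ┃   


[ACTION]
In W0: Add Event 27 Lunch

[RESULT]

                  ┏━━━━━━━━━━━━━━━━━━━━
              ┏━━━━━━━━━━━━━━━━━━━━┓   
              ┃ DataTable          ┃───
              ┠────────────────────┨ 20
              ┃Email           │Dat┃ Su
              ┃────────────────┼───┃  4
              ┃eve83@mail.com  │202┃ 11
              ┃carol60@mail.com│202┃7* 
              ┃frank95@mail.com│202┃24 
              ┃hank59@mail.com │202┃1  
              ┃bob96@mail.com  │202┃   
              ┃dave54@mail.com │202┃   
              ┃carol27@mail.com│202┃   
              ┃dave62@mail.com │202┃━━━
              ┃frank90@mail.com│202┃   
              ┃                    ┃   
              ┃                    ┃   
              ┃                    ┃   
              ┃                    ┃   


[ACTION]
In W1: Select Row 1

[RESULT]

                  ┏━━━━━━━━━━━━━━━━━━━━
              ┏━━━━━━━━━━━━━━━━━━━━┓   
              ┃ DataTable          ┃───
              ┠────────────────────┨ 20
              ┃Email           │Dat┃ Su
              ┃────────────────┼───┃  4
              ┃eve83@mail.com  │202┃ 11
              ┃>arol60@mail.com│202┃7* 
              ┃frank95@mail.com│202┃24 
              ┃hank59@mail.com │202┃1  
              ┃bob96@mail.com  │202┃   
              ┃dave54@mail.com │202┃   
              ┃carol27@mail.com│202┃   
              ┃dave62@mail.com │202┃━━━
              ┃frank90@mail.com│202┃   
              ┃                    ┃   
              ┃                    ┃   
              ┃                    ┃   
              ┃                    ┃   


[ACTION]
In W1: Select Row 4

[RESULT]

                  ┏━━━━━━━━━━━━━━━━━━━━
              ┏━━━━━━━━━━━━━━━━━━━━┓   
              ┃ DataTable          ┃───
              ┠────────────────────┨ 20
              ┃Email           │Dat┃ Su
              ┃────────────────┼───┃  4
              ┃eve83@mail.com  │202┃ 11
              ┃carol60@mail.com│202┃7* 
              ┃frank95@mail.com│202┃24 
              ┃hank59@mail.com │202┃1  
              ┃>ob96@mail.com  │202┃   
              ┃dave54@mail.com │202┃   
              ┃carol27@mail.com│202┃   
              ┃dave62@mail.com │202┃━━━
              ┃frank90@mail.com│202┃   
              ┃                    ┃   
              ┃                    ┃   
              ┃                    ┃   
              ┃                    ┃   


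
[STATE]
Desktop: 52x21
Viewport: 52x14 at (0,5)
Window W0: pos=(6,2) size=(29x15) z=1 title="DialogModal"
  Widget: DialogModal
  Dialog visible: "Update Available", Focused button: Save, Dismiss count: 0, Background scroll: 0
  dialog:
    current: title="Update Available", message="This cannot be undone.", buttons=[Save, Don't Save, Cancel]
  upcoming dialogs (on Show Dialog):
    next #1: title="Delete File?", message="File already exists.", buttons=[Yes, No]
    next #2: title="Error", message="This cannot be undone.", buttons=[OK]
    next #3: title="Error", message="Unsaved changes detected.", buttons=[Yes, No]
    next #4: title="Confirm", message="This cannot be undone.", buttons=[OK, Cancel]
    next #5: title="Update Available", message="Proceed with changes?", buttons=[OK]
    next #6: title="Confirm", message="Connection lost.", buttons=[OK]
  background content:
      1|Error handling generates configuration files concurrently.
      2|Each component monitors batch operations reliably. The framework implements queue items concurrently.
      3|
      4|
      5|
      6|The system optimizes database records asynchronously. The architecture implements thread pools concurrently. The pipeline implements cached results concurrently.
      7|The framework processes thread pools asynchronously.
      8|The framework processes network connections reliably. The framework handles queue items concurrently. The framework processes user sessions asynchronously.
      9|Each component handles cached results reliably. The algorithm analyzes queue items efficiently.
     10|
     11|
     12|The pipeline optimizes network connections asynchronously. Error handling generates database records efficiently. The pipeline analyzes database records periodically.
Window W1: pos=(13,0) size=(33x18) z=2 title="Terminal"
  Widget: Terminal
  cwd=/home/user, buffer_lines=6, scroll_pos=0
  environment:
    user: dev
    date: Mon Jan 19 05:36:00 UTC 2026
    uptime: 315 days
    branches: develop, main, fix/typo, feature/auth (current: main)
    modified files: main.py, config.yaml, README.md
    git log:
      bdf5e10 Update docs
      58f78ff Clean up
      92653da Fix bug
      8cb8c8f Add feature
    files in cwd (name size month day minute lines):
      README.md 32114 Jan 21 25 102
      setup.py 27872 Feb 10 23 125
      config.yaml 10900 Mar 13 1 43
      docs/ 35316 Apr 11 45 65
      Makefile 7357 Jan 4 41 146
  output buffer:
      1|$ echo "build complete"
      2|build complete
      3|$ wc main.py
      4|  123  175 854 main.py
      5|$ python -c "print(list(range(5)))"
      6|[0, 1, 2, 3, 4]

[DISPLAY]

      ┃Error ┃$ wc main.py                   ┃      
      ┃Each c┃  123  175 854 main.py         ┃      
      ┃      ┃$ python -c "print(list(range(5┃      
      ┃  ┌───┃[0, 1, 2, 3, 4]                ┃      
      ┃  │   ┃$ █                            ┃      
      ┃Th│Thi┃                               ┃      
      ┃Th│[Sa┃                               ┃      
      ┃Th└───┃                               ┃      
      ┃Each c┃                               ┃      
      ┃      ┃                               ┃      
      ┃      ┃                               ┃      
      ┗━━━━━━┃                               ┃      
             ┗━━━━━━━━━━━━━━━━━━━━━━━━━━━━━━━┛      
                                                    


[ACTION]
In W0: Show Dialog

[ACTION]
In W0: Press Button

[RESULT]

      ┃Error ┃$ wc main.py                   ┃      
      ┃Each c┃  123  175 854 main.py         ┃      
      ┃      ┃$ python -c "print(list(range(5┃      
      ┃      ┃[0, 1, 2, 3, 4]                ┃      
      ┃      ┃$ █                            ┃      
      ┃The sy┃                               ┃      
      ┃The fr┃                               ┃      
      ┃The fr┃                               ┃      
      ┃Each c┃                               ┃      
      ┃      ┃                               ┃      
      ┃      ┃                               ┃      
      ┗━━━━━━┃                               ┃      
             ┗━━━━━━━━━━━━━━━━━━━━━━━━━━━━━━━┛      
                                                    


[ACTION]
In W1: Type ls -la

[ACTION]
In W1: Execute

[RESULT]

      ┃Error ┃$ wc main.py                   ┃      
      ┃Each c┃  123  175 854 main.py         ┃      
      ┃      ┃$ python -c "print(list(range(5┃      
      ┃      ┃[0, 1, 2, 3, 4]                ┃      
      ┃      ┃$ ls -la                       ┃      
      ┃The sy┃-rw-r--r--  1 dev group    3211┃      
      ┃The fr┃-rw-r--r--  1 dev group    2787┃      
      ┃The fr┃-rw-r--r--  1 dev group    1090┃      
      ┃Each c┃drwxr-xr-x  1 dev group    3531┃      
      ┃      ┃-rw-r--r--  1 dev group     735┃      
      ┃      ┃$ █                            ┃      
      ┗━━━━━━┃                               ┃      
             ┗━━━━━━━━━━━━━━━━━━━━━━━━━━━━━━━┛      
                                                    


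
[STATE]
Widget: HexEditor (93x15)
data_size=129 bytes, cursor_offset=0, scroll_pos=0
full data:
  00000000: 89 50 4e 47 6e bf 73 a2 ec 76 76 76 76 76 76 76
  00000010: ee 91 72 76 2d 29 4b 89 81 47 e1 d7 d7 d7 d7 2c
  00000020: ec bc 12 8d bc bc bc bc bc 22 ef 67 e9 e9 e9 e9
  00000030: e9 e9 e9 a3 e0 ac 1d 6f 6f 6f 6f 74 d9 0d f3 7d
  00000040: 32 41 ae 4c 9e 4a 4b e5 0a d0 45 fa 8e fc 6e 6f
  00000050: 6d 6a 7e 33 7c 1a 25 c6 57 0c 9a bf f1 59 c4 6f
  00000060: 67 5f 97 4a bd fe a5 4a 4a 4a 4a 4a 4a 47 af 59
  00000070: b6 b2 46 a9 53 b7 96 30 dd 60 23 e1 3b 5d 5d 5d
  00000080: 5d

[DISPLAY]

00000000  89 50 4e 47 6e bf 73 a2  ec 76 76 76 76 76 76 76  |.PNGn.s..vvvvvvv|               
00000010  ee 91 72 76 2d 29 4b 89  81 47 e1 d7 d7 d7 d7 2c  |..rv-)K..G.....,|               
00000020  ec bc 12 8d bc bc bc bc  bc 22 ef 67 e9 e9 e9 e9  |.........".g....|               
00000030  e9 e9 e9 a3 e0 ac 1d 6f  6f 6f 6f 74 d9 0d f3 7d  |.......oooot...}|               
00000040  32 41 ae 4c 9e 4a 4b e5  0a d0 45 fa 8e fc 6e 6f  |2A.L.JK...E...no|               
00000050  6d 6a 7e 33 7c 1a 25 c6  57 0c 9a bf f1 59 c4 6f  |mj~3|.%.W....Y.o|               
00000060  67 5f 97 4a bd fe a5 4a  4a 4a 4a 4a 4a 47 af 59  |g_.J...JJJJJJG.Y|               
00000070  b6 b2 46 a9 53 b7 96 30  dd 60 23 e1 3b 5d 5d 5d  |..F.S..0.`#.;]]]|               
00000080  5d                                                |]               |               
                                                                                             
                                                                                             
                                                                                             
                                                                                             
                                                                                             
                                                                                             


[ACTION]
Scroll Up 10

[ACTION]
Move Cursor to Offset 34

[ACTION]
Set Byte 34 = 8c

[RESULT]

00000000  89 50 4e 47 6e bf 73 a2  ec 76 76 76 76 76 76 76  |.PNGn.s..vvvvvvv|               
00000010  ee 91 72 76 2d 29 4b 89  81 47 e1 d7 d7 d7 d7 2c  |..rv-)K..G.....,|               
00000020  ec bc 8C 8d bc bc bc bc  bc 22 ef 67 e9 e9 e9 e9  |.........".g....|               
00000030  e9 e9 e9 a3 e0 ac 1d 6f  6f 6f 6f 74 d9 0d f3 7d  |.......oooot...}|               
00000040  32 41 ae 4c 9e 4a 4b e5  0a d0 45 fa 8e fc 6e 6f  |2A.L.JK...E...no|               
00000050  6d 6a 7e 33 7c 1a 25 c6  57 0c 9a bf f1 59 c4 6f  |mj~3|.%.W....Y.o|               
00000060  67 5f 97 4a bd fe a5 4a  4a 4a 4a 4a 4a 47 af 59  |g_.J...JJJJJJG.Y|               
00000070  b6 b2 46 a9 53 b7 96 30  dd 60 23 e1 3b 5d 5d 5d  |..F.S..0.`#.;]]]|               
00000080  5d                                                |]               |               
                                                                                             
                                                                                             
                                                                                             
                                                                                             
                                                                                             
                                                                                             


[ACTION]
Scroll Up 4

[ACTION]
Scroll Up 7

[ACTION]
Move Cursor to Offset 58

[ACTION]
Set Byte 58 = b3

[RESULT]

00000000  89 50 4e 47 6e bf 73 a2  ec 76 76 76 76 76 76 76  |.PNGn.s..vvvvvvv|               
00000010  ee 91 72 76 2d 29 4b 89  81 47 e1 d7 d7 d7 d7 2c  |..rv-)K..G.....,|               
00000020  ec bc 8c 8d bc bc bc bc  bc 22 ef 67 e9 e9 e9 e9  |.........".g....|               
00000030  e9 e9 e9 a3 e0 ac 1d 6f  6f 6f B3 74 d9 0d f3 7d  |.......ooo.t...}|               
00000040  32 41 ae 4c 9e 4a 4b e5  0a d0 45 fa 8e fc 6e 6f  |2A.L.JK...E...no|               
00000050  6d 6a 7e 33 7c 1a 25 c6  57 0c 9a bf f1 59 c4 6f  |mj~3|.%.W....Y.o|               
00000060  67 5f 97 4a bd fe a5 4a  4a 4a 4a 4a 4a 47 af 59  |g_.J...JJJJJJG.Y|               
00000070  b6 b2 46 a9 53 b7 96 30  dd 60 23 e1 3b 5d 5d 5d  |..F.S..0.`#.;]]]|               
00000080  5d                                                |]               |               
                                                                                             
                                                                                             
                                                                                             
                                                                                             
                                                                                             
                                                                                             


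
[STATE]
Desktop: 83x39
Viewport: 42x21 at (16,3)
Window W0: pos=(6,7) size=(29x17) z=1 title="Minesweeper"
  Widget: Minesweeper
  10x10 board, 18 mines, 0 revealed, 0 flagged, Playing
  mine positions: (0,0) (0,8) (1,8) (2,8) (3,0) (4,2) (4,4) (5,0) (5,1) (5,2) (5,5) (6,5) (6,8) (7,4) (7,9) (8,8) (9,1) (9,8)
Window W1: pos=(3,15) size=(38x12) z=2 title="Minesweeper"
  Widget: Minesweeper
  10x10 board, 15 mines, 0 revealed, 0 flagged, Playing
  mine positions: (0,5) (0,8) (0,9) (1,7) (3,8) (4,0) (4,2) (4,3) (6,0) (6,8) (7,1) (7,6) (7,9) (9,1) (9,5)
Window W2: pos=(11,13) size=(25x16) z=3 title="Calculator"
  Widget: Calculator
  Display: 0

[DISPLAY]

                                          
                                          
                                          
                                          
━━━━━━━━━━━━━━━━━━┓                       
per               ┃                       
──────────────────┨                       
■                 ┃                       
■                 ┃                       
■                 ┃                       
━━━━━━━━━━━━━━━━━━━┓                      
culator            ┃                      
───────────────────┨━━━━┓                 
                  0┃    ┃                 
┬───┬───┬───┐      ┃────┨                 
│ 8 │ 9 │ ÷ │      ┃    ┃                 
┼───┼───┼───┤      ┃    ┃                 
│ 5 │ 6 │ × │      ┃    ┃                 
┼───┼───┼───┤      ┃    ┃                 
│ 2 │ 3 │ - │      ┃    ┃                 
┼───┼───┼───┤      ┃    ┃                 


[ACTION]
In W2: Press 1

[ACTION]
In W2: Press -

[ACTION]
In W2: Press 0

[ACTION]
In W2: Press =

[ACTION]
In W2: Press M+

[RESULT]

                                          
                                          
                                          
                                          
━━━━━━━━━━━━━━━━━━┓                       
per               ┃                       
──────────────────┨                       
■                 ┃                       
■                 ┃                       
■                 ┃                       
━━━━━━━━━━━━━━━━━━━┓                      
culator            ┃                      
───────────────────┨━━━━┓                 
                  1┃    ┃                 
┬───┬───┬───┐      ┃────┨                 
│ 8 │ 9 │ ÷ │      ┃    ┃                 
┼───┼───┼───┤      ┃    ┃                 
│ 5 │ 6 │ × │      ┃    ┃                 
┼───┼───┼───┤      ┃    ┃                 
│ 2 │ 3 │ - │      ┃    ┃                 
┼───┼───┼───┤      ┃    ┃                 


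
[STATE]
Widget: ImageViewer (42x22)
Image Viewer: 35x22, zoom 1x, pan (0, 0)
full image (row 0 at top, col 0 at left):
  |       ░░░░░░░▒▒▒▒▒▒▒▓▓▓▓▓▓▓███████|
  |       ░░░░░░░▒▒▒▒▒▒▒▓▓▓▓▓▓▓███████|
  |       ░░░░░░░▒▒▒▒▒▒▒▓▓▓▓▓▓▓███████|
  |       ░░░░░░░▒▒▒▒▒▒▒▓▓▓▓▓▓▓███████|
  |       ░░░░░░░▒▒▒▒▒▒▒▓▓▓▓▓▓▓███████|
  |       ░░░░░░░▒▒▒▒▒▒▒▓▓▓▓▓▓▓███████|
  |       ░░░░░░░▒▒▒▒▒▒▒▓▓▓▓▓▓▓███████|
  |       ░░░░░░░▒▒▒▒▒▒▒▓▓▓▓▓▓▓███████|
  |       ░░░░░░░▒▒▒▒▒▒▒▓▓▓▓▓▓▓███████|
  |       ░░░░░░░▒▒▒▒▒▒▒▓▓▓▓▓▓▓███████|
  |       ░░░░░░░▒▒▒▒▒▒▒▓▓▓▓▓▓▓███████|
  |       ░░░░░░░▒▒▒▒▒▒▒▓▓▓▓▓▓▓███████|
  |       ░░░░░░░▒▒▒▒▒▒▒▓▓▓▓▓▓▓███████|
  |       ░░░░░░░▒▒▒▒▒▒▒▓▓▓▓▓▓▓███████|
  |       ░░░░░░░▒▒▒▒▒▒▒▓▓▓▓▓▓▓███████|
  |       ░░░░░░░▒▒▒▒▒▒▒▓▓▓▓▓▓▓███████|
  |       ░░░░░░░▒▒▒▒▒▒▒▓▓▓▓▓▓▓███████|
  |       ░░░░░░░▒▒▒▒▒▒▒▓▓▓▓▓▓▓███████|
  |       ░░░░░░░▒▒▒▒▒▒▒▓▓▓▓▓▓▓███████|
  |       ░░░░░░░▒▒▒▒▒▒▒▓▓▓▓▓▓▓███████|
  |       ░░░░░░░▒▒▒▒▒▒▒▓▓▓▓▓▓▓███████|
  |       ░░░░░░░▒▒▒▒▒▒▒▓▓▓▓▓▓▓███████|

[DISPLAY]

       ░░░░░░░▒▒▒▒▒▒▒▓▓▓▓▓▓▓███████       
       ░░░░░░░▒▒▒▒▒▒▒▓▓▓▓▓▓▓███████       
       ░░░░░░░▒▒▒▒▒▒▒▓▓▓▓▓▓▓███████       
       ░░░░░░░▒▒▒▒▒▒▒▓▓▓▓▓▓▓███████       
       ░░░░░░░▒▒▒▒▒▒▒▓▓▓▓▓▓▓███████       
       ░░░░░░░▒▒▒▒▒▒▒▓▓▓▓▓▓▓███████       
       ░░░░░░░▒▒▒▒▒▒▒▓▓▓▓▓▓▓███████       
       ░░░░░░░▒▒▒▒▒▒▒▓▓▓▓▓▓▓███████       
       ░░░░░░░▒▒▒▒▒▒▒▓▓▓▓▓▓▓███████       
       ░░░░░░░▒▒▒▒▒▒▒▓▓▓▓▓▓▓███████       
       ░░░░░░░▒▒▒▒▒▒▒▓▓▓▓▓▓▓███████       
       ░░░░░░░▒▒▒▒▒▒▒▓▓▓▓▓▓▓███████       
       ░░░░░░░▒▒▒▒▒▒▒▓▓▓▓▓▓▓███████       
       ░░░░░░░▒▒▒▒▒▒▒▓▓▓▓▓▓▓███████       
       ░░░░░░░▒▒▒▒▒▒▒▓▓▓▓▓▓▓███████       
       ░░░░░░░▒▒▒▒▒▒▒▓▓▓▓▓▓▓███████       
       ░░░░░░░▒▒▒▒▒▒▒▓▓▓▓▓▓▓███████       
       ░░░░░░░▒▒▒▒▒▒▒▓▓▓▓▓▓▓███████       
       ░░░░░░░▒▒▒▒▒▒▒▓▓▓▓▓▓▓███████       
       ░░░░░░░▒▒▒▒▒▒▒▓▓▓▓▓▓▓███████       
       ░░░░░░░▒▒▒▒▒▒▒▓▓▓▓▓▓▓███████       
       ░░░░░░░▒▒▒▒▒▒▒▓▓▓▓▓▓▓███████       


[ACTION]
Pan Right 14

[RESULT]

▒▒▒▒▒▒▒▓▓▓▓▓▓▓███████                     
▒▒▒▒▒▒▒▓▓▓▓▓▓▓███████                     
▒▒▒▒▒▒▒▓▓▓▓▓▓▓███████                     
▒▒▒▒▒▒▒▓▓▓▓▓▓▓███████                     
▒▒▒▒▒▒▒▓▓▓▓▓▓▓███████                     
▒▒▒▒▒▒▒▓▓▓▓▓▓▓███████                     
▒▒▒▒▒▒▒▓▓▓▓▓▓▓███████                     
▒▒▒▒▒▒▒▓▓▓▓▓▓▓███████                     
▒▒▒▒▒▒▒▓▓▓▓▓▓▓███████                     
▒▒▒▒▒▒▒▓▓▓▓▓▓▓███████                     
▒▒▒▒▒▒▒▓▓▓▓▓▓▓███████                     
▒▒▒▒▒▒▒▓▓▓▓▓▓▓███████                     
▒▒▒▒▒▒▒▓▓▓▓▓▓▓███████                     
▒▒▒▒▒▒▒▓▓▓▓▓▓▓███████                     
▒▒▒▒▒▒▒▓▓▓▓▓▓▓███████                     
▒▒▒▒▒▒▒▓▓▓▓▓▓▓███████                     
▒▒▒▒▒▒▒▓▓▓▓▓▓▓███████                     
▒▒▒▒▒▒▒▓▓▓▓▓▓▓███████                     
▒▒▒▒▒▒▒▓▓▓▓▓▓▓███████                     
▒▒▒▒▒▒▒▓▓▓▓▓▓▓███████                     
▒▒▒▒▒▒▒▓▓▓▓▓▓▓███████                     
▒▒▒▒▒▒▒▓▓▓▓▓▓▓███████                     


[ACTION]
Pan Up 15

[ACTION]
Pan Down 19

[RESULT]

▒▒▒▒▒▒▒▓▓▓▓▓▓▓███████                     
▒▒▒▒▒▒▒▓▓▓▓▓▓▓███████                     
▒▒▒▒▒▒▒▓▓▓▓▓▓▓███████                     
                                          
                                          
                                          
                                          
                                          
                                          
                                          
                                          
                                          
                                          
                                          
                                          
                                          
                                          
                                          
                                          
                                          
                                          
                                          


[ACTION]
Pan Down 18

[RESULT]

                                          
                                          
                                          
                                          
                                          
                                          
                                          
                                          
                                          
                                          
                                          
                                          
                                          
                                          
                                          
                                          
                                          
                                          
                                          
                                          
                                          
                                          


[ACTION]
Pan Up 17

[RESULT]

▒▒▒▒▒▒▒▓▓▓▓▓▓▓███████                     
▒▒▒▒▒▒▒▓▓▓▓▓▓▓███████                     
                                          
                                          
                                          
                                          
                                          
                                          
                                          
                                          
                                          
                                          
                                          
                                          
                                          
                                          
                                          
                                          
                                          
                                          
                                          
                                          


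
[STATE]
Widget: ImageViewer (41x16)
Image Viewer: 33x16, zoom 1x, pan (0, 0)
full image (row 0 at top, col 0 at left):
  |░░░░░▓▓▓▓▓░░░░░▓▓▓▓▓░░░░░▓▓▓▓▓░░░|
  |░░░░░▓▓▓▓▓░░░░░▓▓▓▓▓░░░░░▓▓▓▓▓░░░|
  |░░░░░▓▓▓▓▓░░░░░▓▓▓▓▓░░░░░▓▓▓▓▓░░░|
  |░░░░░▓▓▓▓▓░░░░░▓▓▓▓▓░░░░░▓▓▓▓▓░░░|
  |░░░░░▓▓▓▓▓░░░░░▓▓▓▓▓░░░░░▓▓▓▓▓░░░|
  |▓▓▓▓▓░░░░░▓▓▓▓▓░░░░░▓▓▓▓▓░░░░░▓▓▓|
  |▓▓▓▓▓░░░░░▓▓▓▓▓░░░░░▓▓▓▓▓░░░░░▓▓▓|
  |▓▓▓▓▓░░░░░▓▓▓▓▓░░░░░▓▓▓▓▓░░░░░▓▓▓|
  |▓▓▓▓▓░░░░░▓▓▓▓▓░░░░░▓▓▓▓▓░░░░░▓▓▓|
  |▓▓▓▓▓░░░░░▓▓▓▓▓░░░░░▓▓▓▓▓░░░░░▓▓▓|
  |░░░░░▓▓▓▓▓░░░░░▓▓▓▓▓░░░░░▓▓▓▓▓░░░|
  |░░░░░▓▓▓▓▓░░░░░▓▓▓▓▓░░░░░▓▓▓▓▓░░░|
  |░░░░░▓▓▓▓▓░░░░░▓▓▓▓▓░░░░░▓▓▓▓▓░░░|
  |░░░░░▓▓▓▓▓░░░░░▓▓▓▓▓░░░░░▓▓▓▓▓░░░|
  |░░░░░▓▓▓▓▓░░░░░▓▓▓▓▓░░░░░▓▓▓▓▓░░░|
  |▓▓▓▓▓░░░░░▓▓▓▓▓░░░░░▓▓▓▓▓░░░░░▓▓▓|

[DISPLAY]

░░░░░▓▓▓▓▓░░░░░▓▓▓▓▓░░░░░▓▓▓▓▓░░░        
░░░░░▓▓▓▓▓░░░░░▓▓▓▓▓░░░░░▓▓▓▓▓░░░        
░░░░░▓▓▓▓▓░░░░░▓▓▓▓▓░░░░░▓▓▓▓▓░░░        
░░░░░▓▓▓▓▓░░░░░▓▓▓▓▓░░░░░▓▓▓▓▓░░░        
░░░░░▓▓▓▓▓░░░░░▓▓▓▓▓░░░░░▓▓▓▓▓░░░        
▓▓▓▓▓░░░░░▓▓▓▓▓░░░░░▓▓▓▓▓░░░░░▓▓▓        
▓▓▓▓▓░░░░░▓▓▓▓▓░░░░░▓▓▓▓▓░░░░░▓▓▓        
▓▓▓▓▓░░░░░▓▓▓▓▓░░░░░▓▓▓▓▓░░░░░▓▓▓        
▓▓▓▓▓░░░░░▓▓▓▓▓░░░░░▓▓▓▓▓░░░░░▓▓▓        
▓▓▓▓▓░░░░░▓▓▓▓▓░░░░░▓▓▓▓▓░░░░░▓▓▓        
░░░░░▓▓▓▓▓░░░░░▓▓▓▓▓░░░░░▓▓▓▓▓░░░        
░░░░░▓▓▓▓▓░░░░░▓▓▓▓▓░░░░░▓▓▓▓▓░░░        
░░░░░▓▓▓▓▓░░░░░▓▓▓▓▓░░░░░▓▓▓▓▓░░░        
░░░░░▓▓▓▓▓░░░░░▓▓▓▓▓░░░░░▓▓▓▓▓░░░        
░░░░░▓▓▓▓▓░░░░░▓▓▓▓▓░░░░░▓▓▓▓▓░░░        
▓▓▓▓▓░░░░░▓▓▓▓▓░░░░░▓▓▓▓▓░░░░░▓▓▓        


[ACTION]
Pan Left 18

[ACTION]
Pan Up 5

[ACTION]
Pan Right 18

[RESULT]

▓▓░░░░░▓▓▓▓▓░░░                          
▓▓░░░░░▓▓▓▓▓░░░                          
▓▓░░░░░▓▓▓▓▓░░░                          
▓▓░░░░░▓▓▓▓▓░░░                          
▓▓░░░░░▓▓▓▓▓░░░                          
░░▓▓▓▓▓░░░░░▓▓▓                          
░░▓▓▓▓▓░░░░░▓▓▓                          
░░▓▓▓▓▓░░░░░▓▓▓                          
░░▓▓▓▓▓░░░░░▓▓▓                          
░░▓▓▓▓▓░░░░░▓▓▓                          
▓▓░░░░░▓▓▓▓▓░░░                          
▓▓░░░░░▓▓▓▓▓░░░                          
▓▓░░░░░▓▓▓▓▓░░░                          
▓▓░░░░░▓▓▓▓▓░░░                          
▓▓░░░░░▓▓▓▓▓░░░                          
░░▓▓▓▓▓░░░░░▓▓▓                          
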